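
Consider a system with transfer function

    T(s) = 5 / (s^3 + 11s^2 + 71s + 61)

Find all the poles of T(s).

The poles are the roots of the denominator s^3 + 11s^2 + 71s + 61 = 0.
Trying s = -1: the polynomial evaluates to 0, so (s + 1) is a factor.
Dividing out leaves s^2 + 10s + 61 = 0.
The quadratic formula then gives s = -5 ± 6j.

s = -5 ± 6j, -1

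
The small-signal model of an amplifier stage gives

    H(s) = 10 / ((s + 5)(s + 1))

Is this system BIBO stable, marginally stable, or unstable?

The poles can be read from the denominator factors: s = -5, -1.
Since all poles lie strictly in the left half-plane, the system is stable.

stable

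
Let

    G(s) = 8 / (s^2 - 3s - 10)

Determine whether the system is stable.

unstable

The denominator s^2 - 3s - 10 factors as (s + 2)(s - 5), giving poles at s = -2, 5.
Since the pole(s) at s = 5 lie in the right half-plane, the system is unstable.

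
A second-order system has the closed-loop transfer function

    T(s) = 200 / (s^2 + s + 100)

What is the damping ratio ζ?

ζ = 0.05

Compare the denominator to the standard form s^2 + 2ζωₙs + ωₙ².
ωₙ² = 100, so ωₙ = 10 rad/s.
2ζωₙ = 1, so ζ = 1/(2·10) = 0.05.
With ζ = 0.05 the response is underdamped.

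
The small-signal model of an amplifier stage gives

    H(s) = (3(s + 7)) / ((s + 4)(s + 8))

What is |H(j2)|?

|H(j2)| ≈ 0.5922

Substitute s = j2: numerator = 21 + j6, denominator = 28 + j24.
|H(j2)| = |21 + j6| / |28 + j24| = 21.840 / 36.878 ≈ 0.5922.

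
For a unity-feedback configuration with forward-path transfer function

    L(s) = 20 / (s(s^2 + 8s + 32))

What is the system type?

The denominator has 1 factor of s at the origin (free integrator), so this is a Type 1 system.

Type 1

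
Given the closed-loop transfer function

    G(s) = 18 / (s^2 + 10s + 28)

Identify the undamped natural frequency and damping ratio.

ωₙ ≈ 5.292 rad/s, ζ ≈ 0.9449

Compare the denominator to the standard form s^2 + 2ζωₙs + ωₙ².
ωₙ² = 28, so ωₙ = √28 ≈ 5.292 rad/s.
2ζωₙ = 10, so ζ = 10/(2·√28) ≈ 0.9449.
With ζ = 0.9449 the response is underdamped.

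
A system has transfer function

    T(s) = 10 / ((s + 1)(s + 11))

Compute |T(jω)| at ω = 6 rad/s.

Substitute s = j6: numerator = 10, denominator = -25 + j72.
|T(j6)| = |10| / |-25 + j72| = 10 / 76.217 ≈ 0.1312.

|T(j6)| ≈ 0.1312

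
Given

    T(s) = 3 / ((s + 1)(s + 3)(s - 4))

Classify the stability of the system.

The poles can be read from the denominator factors: s = -1, -3, 4.
Since the pole(s) at s = 4 lie in the right half-plane, the system is unstable.

unstable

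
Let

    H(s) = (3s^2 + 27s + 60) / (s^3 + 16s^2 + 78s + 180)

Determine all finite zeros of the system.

Set the numerator to zero: 3s^2 + 27s + 60 = 0, i.e. 3·(s^2 + 9s + 20) = 0.
Factoring: (s + 4)(s + 5) = 0.

s = -4, -5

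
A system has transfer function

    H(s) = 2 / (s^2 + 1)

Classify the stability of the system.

marginally stable

The poles can be read from the denominator factors: s = ±j.
Since the simple pole(s) at s = j, -j lie on the jω-axis with none in the right half-plane, the system is marginally stable.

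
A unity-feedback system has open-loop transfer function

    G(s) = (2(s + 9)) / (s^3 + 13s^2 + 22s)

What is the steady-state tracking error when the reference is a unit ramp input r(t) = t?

e_ss = 1.222

G(s) has one pole at the origin.
This is a Type 1 system. Kv = lim_{s→0} s·G(s) = 18/22 = 9/11.
e_ss = 1/Kv = 1/(9/11) = 11/9 ≈ 1.222.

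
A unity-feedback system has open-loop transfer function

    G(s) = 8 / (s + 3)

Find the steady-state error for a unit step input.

e_ss = 0.2727

G(s) has no poles at the origin.
This is a Type 0 system. Kp = lim_{s→0} G(s) = 8/3.
e_ss = 1/(1 + Kp) = 1/(1 + 8/3) = 3/11 ≈ 0.2727.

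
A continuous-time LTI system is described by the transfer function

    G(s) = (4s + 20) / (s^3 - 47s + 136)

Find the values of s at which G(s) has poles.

The poles are the roots of the denominator s^3 - 47s + 136 = 0.
Trying s = -8: the polynomial evaluates to 0, so (s + 8) is a factor.
Dividing out leaves s^2 - 8s + 17 = 0.
The quadratic formula then gives s = 4 ± 1j.

s = 4 + j, 4 - j, -8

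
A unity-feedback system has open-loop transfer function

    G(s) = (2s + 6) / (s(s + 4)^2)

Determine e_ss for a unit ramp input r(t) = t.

e_ss = 2.667

G(s) has one pole at the origin.
This is a Type 1 system. Kv = lim_{s→0} s·G(s) = 6/16 = 3/8.
e_ss = 1/Kv = 1/(3/8) = 8/3 ≈ 2.667.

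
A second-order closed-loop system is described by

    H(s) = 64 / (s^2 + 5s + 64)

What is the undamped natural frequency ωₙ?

Compare the denominator to the standard form s^2 + 2ζωₙs + ωₙ².
ωₙ² = 64, so ωₙ = 8 rad/s.

ωₙ = 8 rad/s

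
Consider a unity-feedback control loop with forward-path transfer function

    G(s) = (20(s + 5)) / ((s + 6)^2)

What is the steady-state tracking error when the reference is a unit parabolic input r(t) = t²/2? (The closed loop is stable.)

e_ss = ∞

G(s) has no poles at the origin.
This is a Type 0 system; Ka = lim_{s→0} s^2·G(s) = 0, so the steady-state error for a parabola input is infinite.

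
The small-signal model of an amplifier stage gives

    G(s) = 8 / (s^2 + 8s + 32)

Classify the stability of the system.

stable

The denominator s^2 + 8s + 32 factors as (s^2 + 8s + 32), giving poles at s = -4 ± 4j.
Since all poles lie strictly in the left half-plane, the system is stable.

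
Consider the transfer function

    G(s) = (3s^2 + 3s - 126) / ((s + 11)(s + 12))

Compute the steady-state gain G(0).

Set s = 0: G(0) = (-126) / (132) = -21/22.

G(0) = -21/22 ≈ -0.9545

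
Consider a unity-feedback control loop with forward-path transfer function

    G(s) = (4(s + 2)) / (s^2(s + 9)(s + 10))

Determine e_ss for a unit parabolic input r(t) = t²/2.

e_ss = 11.25

G(s) has 2 poles at the origin.
This is a Type 2 system. Ka = lim_{s→0} s^2·G(s) = 8/90 = 4/45.
e_ss = 1/Ka = 1/(4/45) = 45/4 ≈ 11.25.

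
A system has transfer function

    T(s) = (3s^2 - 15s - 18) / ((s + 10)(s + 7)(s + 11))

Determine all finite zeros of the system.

s = 6, -1

Set the numerator to zero: 3s^2 - 15s - 18 = 0, i.e. 3·(s^2 - 5s - 6) = 0.
Factoring: (s - 6)(s + 1) = 0.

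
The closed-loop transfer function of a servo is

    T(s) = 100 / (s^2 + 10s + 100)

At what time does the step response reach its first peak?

t_p ≈ 0.3628 s

Comparing s^2 + 10s + 100 to s^2 + 2ζωₙs + ωₙ²: ωₙ = 10 rad/s and ζ = 10/(2·10) = 0.5.
ζωₙ = 10/2 = 5, so ω_d = ωₙ√(1−ζ²) = √(ωₙ² − (ζωₙ)²) = √(100 − 5²) = √75 ≈ 8.660 rad/s.
t_p = π/ω_d = π/8.660 ≈ 0.3628 s.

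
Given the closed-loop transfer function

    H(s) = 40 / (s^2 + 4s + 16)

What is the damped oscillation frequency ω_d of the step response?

ω_d ≈ 3.464 rad/s

Comparing s^2 + 4s + 16 to s^2 + 2ζωₙs + ωₙ²: ωₙ = 4 rad/s and ζ = 4/(2·4) = 0.5.
ζωₙ = 4/2 = 2, so ω_d = ωₙ√(1−ζ²) = √(ωₙ² − (ζωₙ)²) = √(16 − 2²) = √12 ≈ 3.464 rad/s.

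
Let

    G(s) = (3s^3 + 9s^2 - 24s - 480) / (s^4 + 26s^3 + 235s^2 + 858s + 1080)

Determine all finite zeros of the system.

s = -4 ± 4j, 5

Set the numerator to zero: 3s^3 + 9s^2 - 24s - 480 = 0, i.e. 3·(s^3 + 3s^2 - 8s - 160) = 0.
Factoring: (s^2 + 8s + 32)(s - 5) = 0.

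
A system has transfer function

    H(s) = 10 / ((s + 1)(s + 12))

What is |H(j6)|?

Substitute s = j6: numerator = 10, denominator = -24 + j78.
|H(j6)| = |10| / |-24 + j78| = 10 / 81.609 ≈ 0.1225.

|H(j6)| ≈ 0.1225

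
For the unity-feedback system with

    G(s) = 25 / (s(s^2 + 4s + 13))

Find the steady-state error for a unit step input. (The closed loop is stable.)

e_ss = 0

G(s) has one pole at the origin.
This is a Type 1 system; for a step input the steady-state error is zero.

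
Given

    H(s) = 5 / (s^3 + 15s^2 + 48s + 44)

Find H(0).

Set s = 0: H(0) = (5) / (44) = 5/44.

H(0) = 5/44 ≈ 0.1136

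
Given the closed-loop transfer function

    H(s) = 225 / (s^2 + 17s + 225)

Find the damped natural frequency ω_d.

Comparing s^2 + 17s + 225 to s^2 + 2ζωₙs + ωₙ²: ωₙ = 15 rad/s and ζ = 17/(2·15) ≈ 0.5667.
ζωₙ = 17/2 = 8.5, so ω_d = ωₙ√(1−ζ²) = √(ωₙ² − (ζωₙ)²) = √(225 − 8.5²) = √152.75 ≈ 12.36 rad/s.

ω_d ≈ 12.36 rad/s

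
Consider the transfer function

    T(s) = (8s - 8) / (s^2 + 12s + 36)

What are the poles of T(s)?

s = -6, -6

The poles are the roots of the denominator s^2 + 12s + 36 = 0.
Factoring: (s + 6)^2 = 0, so s = -6 and s = -6.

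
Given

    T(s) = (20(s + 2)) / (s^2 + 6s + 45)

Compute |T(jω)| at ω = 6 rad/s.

Substitute s = j6: numerator = 40 + j120, denominator = 9 + j36.
|T(j6)| = |40 + j120| / |9 + j36| = 126.49 / 37.108 ≈ 3.409.

|T(j6)| ≈ 3.409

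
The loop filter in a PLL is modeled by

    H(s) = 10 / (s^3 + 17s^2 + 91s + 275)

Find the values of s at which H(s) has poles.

The poles are the roots of the denominator s^3 + 17s^2 + 91s + 275 = 0.
Trying s = -11: the polynomial evaluates to 0, so (s + 11) is a factor.
Dividing out leaves s^2 + 6s + 25 = 0.
The quadratic formula then gives s = -3 ± 4j.

s = -3 + 4j, -3 - 4j, -11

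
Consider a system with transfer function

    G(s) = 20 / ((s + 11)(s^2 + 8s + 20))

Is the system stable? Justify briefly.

The poles can be read from the denominator factors: s = -11, -4 ± 2j.
Since all poles lie strictly in the left half-plane, the system is stable.

stable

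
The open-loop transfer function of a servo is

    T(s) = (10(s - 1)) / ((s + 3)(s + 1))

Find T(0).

T(0) = -10/3 ≈ -3.333

At s = 0 each factor (s + a) contributes a and each (s^2 + bs + c) contributes c.
T(0) = 10·(-1) / ((3) · (1)) = -10/3 = -10/3.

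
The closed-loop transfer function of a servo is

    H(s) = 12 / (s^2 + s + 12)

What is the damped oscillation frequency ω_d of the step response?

Comparing s^2 + s + 12 to s^2 + 2ζωₙs + ωₙ²: ωₙ = √12 ≈ 3.464 rad/s and ζ = 1/(2·√12) ≈ 0.1443.
ζωₙ = 1/2 = 0.5, so ω_d = ωₙ√(1−ζ²) = √(ωₙ² − (ζωₙ)²) = √(12 − 0.5²) = √11.75 ≈ 3.428 rad/s.

ω_d ≈ 3.428 rad/s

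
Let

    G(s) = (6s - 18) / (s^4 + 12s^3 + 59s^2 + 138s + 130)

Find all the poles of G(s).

s = -3 + j, -3 - j, -3 + 2j, -3 - 2j

The poles are the roots of the denominator s^4 + 12s^3 + 59s^2 + 138s + 130 = 0.
No real roots exist; factor into two real quadratics: (s^2 + 6s + 10)(s^2 + 6s + 13) = 0.
Each quadratic gives a conjugate pair via the quadratic formula.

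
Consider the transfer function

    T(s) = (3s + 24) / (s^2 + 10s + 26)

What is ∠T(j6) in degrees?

At s = j6: numerator = 24 + j18, denominator = -10 + j60.
∠T = ∠num − ∠den = 36.870° − (99.462°) = -62.59°.

∠T(j6) ≈ -62.59°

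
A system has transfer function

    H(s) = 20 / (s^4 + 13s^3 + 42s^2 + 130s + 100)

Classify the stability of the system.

The denominator s^4 + 13s^3 + 42s^2 + 130s + 100 factors as (s^2 + 2s + 10)(s + 10)(s + 1), giving poles at s = -1 ± 3j, -10, -1.
Since all poles lie strictly in the left half-plane, the system is stable.

stable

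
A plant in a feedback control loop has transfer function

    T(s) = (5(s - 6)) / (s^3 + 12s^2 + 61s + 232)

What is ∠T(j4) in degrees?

At s = j4: numerator = -30 + j20, denominator = 40 + j180.
∠T = ∠num − ∠den = 146.31° − (77.471°) = 68.84°.

∠T(j4) ≈ 68.84°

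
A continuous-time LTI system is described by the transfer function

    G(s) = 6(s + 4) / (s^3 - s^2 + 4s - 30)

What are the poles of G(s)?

s = -1 + 3j, -1 - 3j, 3

The poles are the roots of the denominator s^3 - s^2 + 4s - 30 = 0.
Trying s = 3: the polynomial evaluates to 0, so (s - 3) is a factor.
Dividing out leaves s^2 + 2s + 10 = 0.
The quadratic formula then gives s = -1 ± 3j.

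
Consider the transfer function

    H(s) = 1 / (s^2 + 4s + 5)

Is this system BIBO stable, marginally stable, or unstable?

stable

The denominator s^2 + 4s + 5 factors as (s^2 + 4s + 5), giving poles at s = -2 ± j.
Since all poles lie strictly in the left half-plane, the system is stable.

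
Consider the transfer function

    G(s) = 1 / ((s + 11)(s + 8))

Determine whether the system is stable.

The poles can be read from the denominator factors: s = -11, -8.
Since all poles lie strictly in the left half-plane, the system is stable.

stable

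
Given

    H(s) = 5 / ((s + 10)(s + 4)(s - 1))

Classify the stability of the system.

The poles can be read from the denominator factors: s = -10, -4, 1.
Since the pole(s) at s = 1 lie in the right half-plane, the system is unstable.

unstable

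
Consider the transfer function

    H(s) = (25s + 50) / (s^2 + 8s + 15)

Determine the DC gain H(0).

H(0) = 10/3 ≈ 3.333

Set s = 0: H(0) = (50) / (15) = 10/3.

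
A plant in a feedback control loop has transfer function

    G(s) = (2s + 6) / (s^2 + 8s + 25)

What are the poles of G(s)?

s = -4 + 3j, -4 - 3j

The poles are the roots of the denominator s^2 + 8s + 25 = 0.
Using the quadratic formula: s = (-8 ± √(-36))/2 = -4 ± 3j.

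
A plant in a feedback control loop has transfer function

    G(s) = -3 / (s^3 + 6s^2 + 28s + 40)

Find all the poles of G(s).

s = -2 ± 4j, -2

The poles are the roots of the denominator s^3 + 6s^2 + 28s + 40 = 0.
Trying s = -2: the polynomial evaluates to 0, so (s + 2) is a factor.
Dividing out leaves s^2 + 4s + 20 = 0.
The quadratic formula then gives s = -2 ± 4j.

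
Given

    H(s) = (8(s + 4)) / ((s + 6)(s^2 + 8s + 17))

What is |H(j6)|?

|H(j6)| ≈ 0.1317

Substitute s = j6: numerator = 32 + j48, denominator = -402 + j174.
|H(j6)| = |32 + j48| / |-402 + j174| = 57.689 / 438.04 ≈ 0.1317.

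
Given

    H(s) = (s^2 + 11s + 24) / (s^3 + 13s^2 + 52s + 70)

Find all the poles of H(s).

s = -3 ± j, -7

The poles are the roots of the denominator s^3 + 13s^2 + 52s + 70 = 0.
Trying s = -7: the polynomial evaluates to 0, so (s + 7) is a factor.
Dividing out leaves s^2 + 6s + 10 = 0.
The quadratic formula then gives s = -3 ± 1j.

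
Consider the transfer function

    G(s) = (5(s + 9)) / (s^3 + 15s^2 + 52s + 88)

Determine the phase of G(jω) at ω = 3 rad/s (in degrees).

∠G(j3) ≈ -91.58°

At s = j3: numerator = 45 + j15, denominator = -47 + j129.
∠G = ∠num − ∠den = 18.435° − (110.02°) = -91.58°.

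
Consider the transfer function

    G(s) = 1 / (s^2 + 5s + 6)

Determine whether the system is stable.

stable

The denominator s^2 + 5s + 6 factors as (s + 3)(s + 2), giving poles at s = -3, -2.
Since all poles lie strictly in the left half-plane, the system is stable.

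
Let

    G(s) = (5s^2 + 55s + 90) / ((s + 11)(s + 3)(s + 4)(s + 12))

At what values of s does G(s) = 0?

s = -9, -2

Set the numerator to zero: 5s^2 + 55s + 90 = 0, i.e. 5·(s^2 + 11s + 18) = 0.
Factoring: (s + 9)(s + 2) = 0.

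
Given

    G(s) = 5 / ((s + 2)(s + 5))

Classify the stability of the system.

stable

The poles can be read from the denominator factors: s = -2, -5.
Since all poles lie strictly in the left half-plane, the system is stable.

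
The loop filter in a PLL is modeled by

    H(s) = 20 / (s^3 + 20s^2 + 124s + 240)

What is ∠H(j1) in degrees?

At s = j1: numerator = 20, denominator = 220 + j123.
∠H = ∠num − ∠den = 0° − (29.209°) = -29.21°.

∠H(j1) ≈ -29.21°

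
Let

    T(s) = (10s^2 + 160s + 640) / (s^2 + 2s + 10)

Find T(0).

T(0) = 64

Set s = 0: T(0) = (640) / (10) = 64.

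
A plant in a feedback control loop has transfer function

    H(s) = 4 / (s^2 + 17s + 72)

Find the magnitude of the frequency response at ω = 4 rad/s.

Substitute s = j4: numerator = 4, denominator = 56 + j68.
|H(j4)| = |4| / |56 + j68| = 4 / 88.091 ≈ 0.04541.

|H(j4)| ≈ 0.04541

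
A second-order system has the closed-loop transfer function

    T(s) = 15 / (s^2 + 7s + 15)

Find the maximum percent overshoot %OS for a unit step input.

%OS ≈ 0.132%

Comparing s^2 + 7s + 15 to s^2 + 2ζωₙs + ωₙ²: ωₙ = √15 ≈ 3.873 rad/s and ζ = 7/(2·√15) ≈ 0.9037.
%OS = 100·exp(−πζ/√(1−ζ²)) = 100·exp(−π·0.9037/√(1−0.9037²)) ≈ 0.132%.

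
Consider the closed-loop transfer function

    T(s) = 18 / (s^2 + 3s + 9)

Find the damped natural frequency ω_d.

Comparing s^2 + 3s + 9 to s^2 + 2ζωₙs + ωₙ²: ωₙ = 3 rad/s and ζ = 3/(2·3) = 0.5.
ζωₙ = 3/2 = 1.5, so ω_d = ωₙ√(1−ζ²) = √(ωₙ² − (ζωₙ)²) = √(9 − 1.5²) = √6.75 ≈ 2.598 rad/s.

ω_d ≈ 2.598 rad/s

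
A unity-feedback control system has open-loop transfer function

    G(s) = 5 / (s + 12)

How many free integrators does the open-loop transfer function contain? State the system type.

Type 0

The denominator has no factor of s at the origin — no free integrator — so this is a Type 0 system.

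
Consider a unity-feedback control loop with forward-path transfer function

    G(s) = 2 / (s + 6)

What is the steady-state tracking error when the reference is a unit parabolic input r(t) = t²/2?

e_ss = ∞

G(s) has no poles at the origin.
This is a Type 0 system; Ka = lim_{s→0} s^2·G(s) = 0, so the steady-state error for a parabola input is infinite.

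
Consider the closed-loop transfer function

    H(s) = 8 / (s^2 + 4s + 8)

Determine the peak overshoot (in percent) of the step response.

%OS ≈ 4.32%

Comparing s^2 + 4s + 8 to s^2 + 2ζωₙs + ωₙ²: ωₙ = √8 ≈ 2.828 rad/s and ζ = 4/(2·√8) ≈ 0.7071.
%OS = 100·exp(−πζ/√(1−ζ²)) = 100·exp(−π·0.7071/√(1−0.7071²)) ≈ 4.32%.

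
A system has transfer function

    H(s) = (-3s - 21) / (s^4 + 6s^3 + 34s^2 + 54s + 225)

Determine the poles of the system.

The poles are the roots of the denominator s^4 + 6s^3 + 34s^2 + 54s + 225 = 0.
No real roots exist; factor into two real quadratics: (s^2 + 9)(s^2 + 6s + 25) = 0.
Each quadratic gives a conjugate pair via the quadratic formula.

s = ±3j, -3 ± 4j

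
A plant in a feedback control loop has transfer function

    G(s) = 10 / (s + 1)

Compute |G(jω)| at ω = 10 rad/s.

Substitute s = j10: numerator = 10, denominator = 1 + j10.
|G(j10)| = |10| / |1 + j10| = 10 / 10.050 ≈ 0.9950.

|G(j10)| ≈ 0.9950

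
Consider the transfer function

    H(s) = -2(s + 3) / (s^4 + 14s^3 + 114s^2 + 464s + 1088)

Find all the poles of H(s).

s = -3 + 5j, -3 - 5j, -4 + 4j, -4 - 4j

The poles are the roots of the denominator s^4 + 14s^3 + 114s^2 + 464s + 1088 = 0.
No real roots exist; factor into two real quadratics: (s^2 + 6s + 34)(s^2 + 8s + 32) = 0.
Each quadratic gives a conjugate pair via the quadratic formula.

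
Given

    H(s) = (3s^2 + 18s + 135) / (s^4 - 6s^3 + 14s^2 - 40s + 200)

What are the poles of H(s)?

The poles are the roots of the denominator s^4 - 6s^3 + 14s^2 - 40s + 200 = 0.
No real roots exist; factor into two real quadratics: (s^2 + 2s + 10)(s^2 - 8s + 20) = 0.
Each quadratic gives a conjugate pair via the quadratic formula.

s = -1 + 3j, -1 - 3j, 4 + 2j, 4 - 2j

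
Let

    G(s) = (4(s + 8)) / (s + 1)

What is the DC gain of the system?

At s = 0 each factor (s + a) contributes a and each (s^2 + bs + c) contributes c.
G(0) = 4·(8) / ((1)) = 32/1 = 32.

G(0) = 32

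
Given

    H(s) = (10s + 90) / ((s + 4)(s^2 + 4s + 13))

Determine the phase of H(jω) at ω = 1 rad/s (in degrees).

∠H(j1) ≈ -26.13°

At s = j1: numerator = 90 + j10, denominator = 44 + j28.
∠H = ∠num − ∠den = 6.3402° − (32.471°) = -26.13°.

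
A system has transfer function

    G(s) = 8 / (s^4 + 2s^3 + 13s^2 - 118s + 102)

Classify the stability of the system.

The denominator s^4 + 2s^3 + 13s^2 - 118s + 102 factors as (s^2 + 6s + 34)(s - 3)(s - 1), giving poles at s = -3 + 5j, -3 - 5j, 3, 1.
Since the pole(s) at s = 3, 1 lie in the right half-plane, the system is unstable.

unstable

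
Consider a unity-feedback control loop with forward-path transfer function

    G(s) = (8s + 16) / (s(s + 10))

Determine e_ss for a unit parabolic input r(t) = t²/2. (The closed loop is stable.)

e_ss = ∞

G(s) has one pole at the origin.
This is a Type 1 system; Ka = lim_{s→0} s^2·G(s) = 0, so the steady-state error for a parabola input is infinite.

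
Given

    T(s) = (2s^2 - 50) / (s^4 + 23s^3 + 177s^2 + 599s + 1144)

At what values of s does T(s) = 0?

s = -5, 5

Set the numerator to zero: 2s^2 - 50 = 0, i.e. 2·(s^2 - 25) = 0.
Factoring: (s + 5)(s - 5) = 0.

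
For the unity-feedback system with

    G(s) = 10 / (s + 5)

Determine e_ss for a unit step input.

G(s) has no poles at the origin.
This is a Type 0 system. Kp = lim_{s→0} G(s) = 10/5 = 2.
e_ss = 1/(1 + Kp) = 1/(1 + 2) = 1/3 ≈ 0.3333.

e_ss = 0.3333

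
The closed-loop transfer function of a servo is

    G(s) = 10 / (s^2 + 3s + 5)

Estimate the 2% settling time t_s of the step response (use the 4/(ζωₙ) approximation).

t_s ≈ 2.667 s

Comparing s^2 + 3s + 5 to s^2 + 2ζωₙs + ωₙ²: ωₙ = √5 ≈ 2.236 rad/s and ζ = 3/(2·√5) ≈ 0.6708.
ζωₙ = 3/2 = 1.5, so t_s ≈ 4/(ζωₙ) = 4/1.5 ≈ 2.667 s.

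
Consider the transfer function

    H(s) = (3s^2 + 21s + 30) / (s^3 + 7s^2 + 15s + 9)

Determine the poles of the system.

The poles are the roots of the denominator s^3 + 7s^2 + 15s + 9 = 0.
Trying s = -3: the polynomial evaluates to 0, so (s + 3) is a factor.
Dividing out leaves s^2 + 4s + 3 = 0.
Factoring the quadratic: (s + 3)(s + 1) = 0.

s = -3, -3, -1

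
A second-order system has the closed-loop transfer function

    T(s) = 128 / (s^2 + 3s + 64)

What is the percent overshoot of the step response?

Comparing s^2 + 3s + 64 to s^2 + 2ζωₙs + ωₙ²: ωₙ = 8 rad/s and ζ = 3/(2·8) = 0.1875.
%OS = 100·exp(−πζ/√(1−ζ²)) = 100·exp(−π·0.1875/√(1−0.1875²)) ≈ 54.9%.

%OS ≈ 54.9%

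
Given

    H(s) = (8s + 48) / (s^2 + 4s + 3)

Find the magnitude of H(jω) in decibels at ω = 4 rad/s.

|H(j4)|_dB ≈ 8.94 dB

Substitute s = j4: numerator = 48 + j32, denominator = -13 + j16.
|H(j4)| = |48 + j32| / |-13 + j16| = 57.689 / 20.616 ≈ 2.798.
In decibels: 20·log₁₀(2.798) ≈ 8.94 dB.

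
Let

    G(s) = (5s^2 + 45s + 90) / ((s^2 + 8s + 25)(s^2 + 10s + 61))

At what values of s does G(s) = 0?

Set the numerator to zero: 5s^2 + 45s + 90 = 0, i.e. 5·(s^2 + 9s + 18) = 0.
Factoring: (s + 6)(s + 3) = 0.

s = -6, -3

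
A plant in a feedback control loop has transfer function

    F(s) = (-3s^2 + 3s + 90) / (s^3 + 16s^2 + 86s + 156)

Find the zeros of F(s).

s = 6, -5

Set the numerator to zero: -3s^2 + 3s + 90 = 0, i.e. -3·(s^2 - s - 30) = 0.
Factoring: (s - 6)(s + 5) = 0.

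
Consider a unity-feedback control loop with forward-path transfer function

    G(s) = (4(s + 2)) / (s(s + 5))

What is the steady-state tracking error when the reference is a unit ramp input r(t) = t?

G(s) has one pole at the origin.
This is a Type 1 system. Kv = lim_{s→0} s·G(s) = 8/5.
e_ss = 1/Kv = 1/(8/5) = 5/8 ≈ 0.6250.

e_ss = 0.6250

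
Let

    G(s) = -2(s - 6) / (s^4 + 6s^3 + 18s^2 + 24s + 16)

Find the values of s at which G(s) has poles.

The poles are the roots of the denominator s^4 + 6s^3 + 18s^2 + 24s + 16 = 0.
No real roots exist; factor into two real quadratics: (s^2 + 2s + 2)(s^2 + 4s + 8) = 0.
Each quadratic gives a conjugate pair via the quadratic formula.

s = -1 ± j, -2 ± 2j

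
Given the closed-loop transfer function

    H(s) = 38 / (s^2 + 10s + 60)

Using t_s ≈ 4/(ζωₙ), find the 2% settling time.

t_s ≈ 0.8000 s

Comparing s^2 + 10s + 60 to s^2 + 2ζωₙs + ωₙ²: ωₙ = √60 ≈ 7.746 rad/s and ζ = 10/(2·√60) ≈ 0.6455.
ζωₙ = 10/2 = 5, so t_s ≈ 4/(ζωₙ) = 4/5 = 0.8000 s.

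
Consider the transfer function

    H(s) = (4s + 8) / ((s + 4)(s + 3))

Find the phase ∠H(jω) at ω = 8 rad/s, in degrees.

∠H(j8) ≈ -56.92°

At s = j8: numerator = 8 + j32, denominator = -52 + j56.
∠H = ∠num − ∠den = 75.964° − (132.88°) = -56.92°.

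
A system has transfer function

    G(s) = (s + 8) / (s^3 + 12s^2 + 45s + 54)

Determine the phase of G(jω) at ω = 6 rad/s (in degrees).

At s = j6: numerator = 8 + j6, denominator = -378 + j54.
∠G = ∠num − ∠den = 36.870° − (171.87°) = -135°.

∠G(j6) ≈ -135°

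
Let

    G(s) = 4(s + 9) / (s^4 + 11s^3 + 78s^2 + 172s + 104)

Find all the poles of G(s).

The poles are the roots of the denominator s^4 + 11s^3 + 78s^2 + 172s + 104 = 0.
Trying s = -2: the polynomial evaluates to 0, so (s + 2) is a factor.
Dividing out leaves s^3 + 9s^2 + 60s + 52 = 0.
This factors further as (s^2 + 8s + 52)(s + 1) = 0.

s = -2, -4 ± 6j, -1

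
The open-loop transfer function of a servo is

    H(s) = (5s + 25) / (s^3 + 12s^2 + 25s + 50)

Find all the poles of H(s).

The poles are the roots of the denominator s^3 + 12s^2 + 25s + 50 = 0.
Trying s = -10: the polynomial evaluates to 0, so (s + 10) is a factor.
Dividing out leaves s^2 + 2s + 5 = 0.
The quadratic formula then gives s = -1 ± 2j.

s = -1 + 2j, -1 - 2j, -10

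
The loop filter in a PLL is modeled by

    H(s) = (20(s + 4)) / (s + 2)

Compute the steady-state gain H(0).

At s = 0 each factor (s + a) contributes a and each (s^2 + bs + c) contributes c.
H(0) = 20·(4) / ((2)) = 80/2 = 40.

H(0) = 40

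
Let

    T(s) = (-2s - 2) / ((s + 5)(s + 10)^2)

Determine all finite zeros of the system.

s = -1

Set the numerator to zero: -2s - 2 = 0, i.e. -2·(s + 1) = 0.
So s = -1.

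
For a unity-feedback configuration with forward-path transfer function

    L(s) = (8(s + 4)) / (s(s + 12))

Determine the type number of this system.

The denominator has 1 factor of s at the origin (free integrator), so this is a Type 1 system.

Type 1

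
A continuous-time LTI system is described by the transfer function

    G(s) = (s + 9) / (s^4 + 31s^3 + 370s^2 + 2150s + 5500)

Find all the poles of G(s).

s = -5 + 5j, -5 - 5j, -11, -10

The poles are the roots of the denominator s^4 + 31s^3 + 370s^2 + 2150s + 5500 = 0.
Trying s = -11: the polynomial evaluates to 0, so (s + 11) is a factor.
Dividing out leaves s^3 + 20s^2 + 150s + 500 = 0.
This factors further as (s^2 + 10s + 50)(s + 10) = 0.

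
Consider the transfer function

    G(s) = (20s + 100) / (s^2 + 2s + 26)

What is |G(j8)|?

Substitute s = j8: numerator = 100 + j160, denominator = -38 + j16.
|G(j8)| = |100 + j160| / |-38 + j16| = 188.68 / 41.231 ≈ 4.576.

|G(j8)| ≈ 4.576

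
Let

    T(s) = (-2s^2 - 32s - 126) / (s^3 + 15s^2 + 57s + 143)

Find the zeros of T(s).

s = -7, -9

Set the numerator to zero: -2s^2 - 32s - 126 = 0, i.e. -2·(s^2 + 16s + 63) = 0.
Factoring: (s + 7)(s + 9) = 0.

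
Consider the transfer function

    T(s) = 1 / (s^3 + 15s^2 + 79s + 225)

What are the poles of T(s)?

The poles are the roots of the denominator s^3 + 15s^2 + 79s + 225 = 0.
Trying s = -9: the polynomial evaluates to 0, so (s + 9) is a factor.
Dividing out leaves s^2 + 6s + 25 = 0.
The quadratic formula then gives s = -3 ± 4j.

s = -3 + 4j, -3 - 4j, -9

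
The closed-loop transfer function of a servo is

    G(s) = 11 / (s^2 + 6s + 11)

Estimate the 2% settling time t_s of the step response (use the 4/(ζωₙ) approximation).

Comparing s^2 + 6s + 11 to s^2 + 2ζωₙs + ωₙ²: ωₙ = √11 ≈ 3.317 rad/s and ζ = 6/(2·√11) ≈ 0.9045.
ζωₙ = 6/2 = 3, so t_s ≈ 4/(ζωₙ) = 4/3 ≈ 1.333 s.

t_s ≈ 1.333 s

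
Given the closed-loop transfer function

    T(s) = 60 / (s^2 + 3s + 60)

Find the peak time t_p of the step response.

Comparing s^2 + 3s + 60 to s^2 + 2ζωₙs + ωₙ²: ωₙ = √60 ≈ 7.746 rad/s and ζ = 3/(2·√60) ≈ 0.1936.
ζωₙ = 3/2 = 1.5, so ω_d = ωₙ√(1−ζ²) = √(ωₙ² − (ζωₙ)²) = √(60 − 1.5²) = √57.75 ≈ 7.599 rad/s.
t_p = π/ω_d = π/7.599 ≈ 0.4134 s.

t_p ≈ 0.4134 s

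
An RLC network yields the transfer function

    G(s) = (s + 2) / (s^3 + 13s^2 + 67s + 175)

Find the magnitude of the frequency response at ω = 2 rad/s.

|G(j2)| ≈ 0.01606

Substitute s = j2: numerator = 2 + j2, denominator = 123 + j126.
|G(j2)| = |2 + j2| / |123 + j126| = 2.8284 / 176.08 ≈ 0.01606.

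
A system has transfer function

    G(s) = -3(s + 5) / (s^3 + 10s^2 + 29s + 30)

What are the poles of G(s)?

The poles are the roots of the denominator s^3 + 10s^2 + 29s + 30 = 0.
Trying s = -6: the polynomial evaluates to 0, so (s + 6) is a factor.
Dividing out leaves s^2 + 4s + 5 = 0.
The quadratic formula then gives s = -2 ± 1j.

s = -2 ± j, -6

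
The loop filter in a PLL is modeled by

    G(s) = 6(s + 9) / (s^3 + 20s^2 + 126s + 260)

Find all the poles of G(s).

s = -5 ± j, -10

The poles are the roots of the denominator s^3 + 20s^2 + 126s + 260 = 0.
Trying s = -10: the polynomial evaluates to 0, so (s + 10) is a factor.
Dividing out leaves s^2 + 10s + 26 = 0.
The quadratic formula then gives s = -5 ± 1j.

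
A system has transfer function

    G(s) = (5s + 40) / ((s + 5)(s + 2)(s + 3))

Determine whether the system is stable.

The poles can be read from the denominator factors: s = -5, -2, -3.
Since all poles lie strictly in the left half-plane, the system is stable.

stable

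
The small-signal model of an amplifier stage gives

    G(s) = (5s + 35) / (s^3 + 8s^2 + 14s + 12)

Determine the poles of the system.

s = -1 + j, -1 - j, -6

The poles are the roots of the denominator s^3 + 8s^2 + 14s + 12 = 0.
Trying s = -6: the polynomial evaluates to 0, so (s + 6) is a factor.
Dividing out leaves s^2 + 2s + 2 = 0.
The quadratic formula then gives s = -1 ± 1j.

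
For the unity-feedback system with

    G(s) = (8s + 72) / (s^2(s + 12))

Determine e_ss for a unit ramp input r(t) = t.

G(s) has 2 poles at the origin.
This is a Type 2 system; for a ramp input the steady-state error is zero.

e_ss = 0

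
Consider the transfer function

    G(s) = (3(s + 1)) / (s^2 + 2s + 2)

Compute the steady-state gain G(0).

At s = 0 each factor (s + a) contributes a and each (s^2 + bs + c) contributes c.
G(0) = 3·(1) / ((2)) = 3/2 = 3/2.

G(0) = 3/2 ≈ 1.500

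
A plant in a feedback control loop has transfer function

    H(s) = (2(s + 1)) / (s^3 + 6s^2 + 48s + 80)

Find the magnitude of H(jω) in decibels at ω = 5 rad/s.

Substitute s = j5: numerator = 2 + j10, denominator = -70 + j115.
|H(j5)| = |2 + j10| / |-70 + j115| = 10.198 / 134.63 ≈ 0.07575.
In decibels: 20·log₁₀(0.07575) ≈ -22.4 dB.

|H(j5)|_dB ≈ -22.4 dB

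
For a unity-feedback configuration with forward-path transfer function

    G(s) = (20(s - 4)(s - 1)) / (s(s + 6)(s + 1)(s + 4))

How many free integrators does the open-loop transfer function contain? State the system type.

The denominator has 1 factor of s at the origin (free integrator), so this is a Type 1 system.

Type 1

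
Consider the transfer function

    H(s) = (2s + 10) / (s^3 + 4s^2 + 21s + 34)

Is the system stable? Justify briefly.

stable

The denominator s^3 + 4s^2 + 21s + 34 factors as (s^2 + 2s + 17)(s + 2), giving poles at s = -1 + 4j, -1 - 4j, -2.
Since all poles lie strictly in the left half-plane, the system is stable.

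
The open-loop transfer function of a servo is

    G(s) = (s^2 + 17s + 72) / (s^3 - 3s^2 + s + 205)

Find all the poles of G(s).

The poles are the roots of the denominator s^3 - 3s^2 + s + 205 = 0.
Trying s = -5: the polynomial evaluates to 0, so (s + 5) is a factor.
Dividing out leaves s^2 - 8s + 41 = 0.
The quadratic formula then gives s = 4 ± 5j.

s = -5, 4 + 5j, 4 - 5j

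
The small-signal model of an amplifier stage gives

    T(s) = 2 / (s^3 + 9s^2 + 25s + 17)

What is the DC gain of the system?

T(0) = 2/17 ≈ 0.1176

Set s = 0: T(0) = (2) / (17) = 2/17.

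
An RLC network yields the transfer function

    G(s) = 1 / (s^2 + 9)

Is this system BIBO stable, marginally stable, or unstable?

The poles can be read from the denominator factors: s = ±3j.
Since the simple pole(s) at s = 3j, -3j lie on the jω-axis with none in the right half-plane, the system is marginally stable.

marginally stable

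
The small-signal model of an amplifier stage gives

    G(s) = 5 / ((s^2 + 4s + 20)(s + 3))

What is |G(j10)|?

|G(j10)| ≈ 0.005354

Substitute s = j10: numerator = 5, denominator = -640 - j680.
|G(j10)| = |5| / |-640 - j680| = 5 / 933.81 ≈ 0.005354.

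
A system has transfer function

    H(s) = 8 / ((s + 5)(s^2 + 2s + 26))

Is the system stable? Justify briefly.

The poles can be read from the denominator factors: s = -5, -1 ± 5j.
Since all poles lie strictly in the left half-plane, the system is stable.

stable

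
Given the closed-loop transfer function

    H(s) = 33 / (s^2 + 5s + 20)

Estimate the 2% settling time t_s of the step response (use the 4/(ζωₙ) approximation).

Comparing s^2 + 5s + 20 to s^2 + 2ζωₙs + ωₙ²: ωₙ = √20 ≈ 4.472 rad/s and ζ = 5/(2·√20) ≈ 0.5590.
ζωₙ = 5/2 = 2.5, so t_s ≈ 4/(ζωₙ) = 4/2.5 = 1.600 s.

t_s ≈ 1.600 s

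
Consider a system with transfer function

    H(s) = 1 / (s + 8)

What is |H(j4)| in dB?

|H(j4)|_dB ≈ -19.0 dB

Substitute s = j4: numerator = 1, denominator = 8 + j4.
|H(j4)| = |1| / |8 + j4| = 1 / 8.9443 ≈ 0.1118.
In decibels: 20·log₁₀(0.1118) ≈ -19.0 dB.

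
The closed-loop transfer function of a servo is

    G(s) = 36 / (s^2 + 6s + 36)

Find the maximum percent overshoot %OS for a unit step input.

Comparing s^2 + 6s + 36 to s^2 + 2ζωₙs + ωₙ²: ωₙ = 6 rad/s and ζ = 6/(2·6) = 0.5.
%OS = 100·exp(−πζ/√(1−ζ²)) = 100·exp(−π·0.5/√(1−0.5²)) ≈ 16.3%.

%OS ≈ 16.3%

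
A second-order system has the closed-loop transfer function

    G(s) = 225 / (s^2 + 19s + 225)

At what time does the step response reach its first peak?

Comparing s^2 + 19s + 225 to s^2 + 2ζωₙs + ωₙ²: ωₙ = 15 rad/s and ζ = 19/(2·15) ≈ 0.6333.
ζωₙ = 19/2 = 9.5, so ω_d = ωₙ√(1−ζ²) = √(ωₙ² − (ζωₙ)²) = √(225 − 9.5²) = √134.75 ≈ 11.61 rad/s.
t_p = π/ω_d = π/11.61 ≈ 0.2706 s.

t_p ≈ 0.2706 s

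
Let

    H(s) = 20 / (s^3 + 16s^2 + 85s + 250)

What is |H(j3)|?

|H(j3)| ≈ 0.07954

Substitute s = j3: numerator = 20, denominator = 106 + j228.
|H(j3)| = |20| / |106 + j228| = 20 / 251.44 ≈ 0.07954.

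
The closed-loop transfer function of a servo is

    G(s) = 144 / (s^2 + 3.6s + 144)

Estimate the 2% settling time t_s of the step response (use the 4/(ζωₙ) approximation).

t_s ≈ 2.222 s

Comparing s^2 + 3.6s + 144 to s^2 + 2ζωₙs + ωₙ²: ωₙ = 12 rad/s and ζ = 3.6/(2·12) = 0.15.
ζωₙ = 3.6/2 = 1.8, so t_s ≈ 4/(ζωₙ) = 4/1.8 ≈ 2.222 s.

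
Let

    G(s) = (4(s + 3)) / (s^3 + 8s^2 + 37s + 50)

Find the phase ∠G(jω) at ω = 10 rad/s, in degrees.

At s = j10: numerator = 12 + j40, denominator = -750 - j630.
∠G = ∠num − ∠den = 73.301° − (-139.97°) = 213.3°, which wraps to -146.7°.

∠G(j10) ≈ -146.7°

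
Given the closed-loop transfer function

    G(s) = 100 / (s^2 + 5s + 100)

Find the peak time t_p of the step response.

Comparing s^2 + 5s + 100 to s^2 + 2ζωₙs + ωₙ²: ωₙ = 10 rad/s and ζ = 5/(2·10) = 0.25.
ζωₙ = 5/2 = 2.5, so ω_d = ωₙ√(1−ζ²) = √(ωₙ² − (ζωₙ)²) = √(100 − 2.5²) = √93.75 ≈ 9.682 rad/s.
t_p = π/ω_d = π/9.682 ≈ 0.3245 s.

t_p ≈ 0.3245 s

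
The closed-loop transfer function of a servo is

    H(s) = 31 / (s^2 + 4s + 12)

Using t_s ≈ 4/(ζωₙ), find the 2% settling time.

Comparing s^2 + 4s + 12 to s^2 + 2ζωₙs + ωₙ²: ωₙ = √12 ≈ 3.464 rad/s and ζ = 4/(2·√12) ≈ 0.5774.
ζωₙ = 4/2 = 2, so t_s ≈ 4/(ζωₙ) = 4/2 = 2 s.

t_s ≈ 2 s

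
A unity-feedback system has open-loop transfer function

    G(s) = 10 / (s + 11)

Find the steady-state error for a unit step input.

e_ss = 0.5238

G(s) has no poles at the origin.
This is a Type 0 system. Kp = lim_{s→0} G(s) = 10/11.
e_ss = 1/(1 + Kp) = 1/(1 + 10/11) = 11/21 ≈ 0.5238.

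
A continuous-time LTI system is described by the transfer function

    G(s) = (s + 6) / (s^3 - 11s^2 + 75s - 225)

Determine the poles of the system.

s = 3 ± 6j, 5

The poles are the roots of the denominator s^3 - 11s^2 + 75s - 225 = 0.
Trying s = 5: the polynomial evaluates to 0, so (s - 5) is a factor.
Dividing out leaves s^2 - 6s + 45 = 0.
The quadratic formula then gives s = 3 ± 6j.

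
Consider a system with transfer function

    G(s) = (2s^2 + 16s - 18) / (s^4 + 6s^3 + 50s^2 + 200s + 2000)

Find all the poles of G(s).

The poles are the roots of the denominator s^4 + 6s^3 + 50s^2 + 200s + 2000 = 0.
No real roots exist; factor into two real quadratics: (s^2 + 10s + 50)(s^2 - 4s + 40) = 0.
Each quadratic gives a conjugate pair via the quadratic formula.

s = -5 ± 5j, 2 ± 6j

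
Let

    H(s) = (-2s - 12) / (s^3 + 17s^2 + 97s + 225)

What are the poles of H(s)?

The poles are the roots of the denominator s^3 + 17s^2 + 97s + 225 = 0.
Trying s = -9: the polynomial evaluates to 0, so (s + 9) is a factor.
Dividing out leaves s^2 + 8s + 25 = 0.
The quadratic formula then gives s = -4 ± 3j.

s = -4 ± 3j, -9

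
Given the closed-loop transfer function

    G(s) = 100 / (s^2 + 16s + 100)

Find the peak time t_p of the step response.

Comparing s^2 + 16s + 100 to s^2 + 2ζωₙs + ωₙ²: ωₙ = 10 rad/s and ζ = 16/(2·10) = 0.8.
ζωₙ = 16/2 = 8, so ω_d = ωₙ√(1−ζ²) = √(ωₙ² − (ζωₙ)²) = √(100 − 8²) = √36 = 6 rad/s.
t_p = π/ω_d = π/6 ≈ 0.5236 s.

t_p ≈ 0.5236 s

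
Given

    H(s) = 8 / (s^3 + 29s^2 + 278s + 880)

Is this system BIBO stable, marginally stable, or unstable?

stable

The denominator s^3 + 29s^2 + 278s + 880 factors as (s + 10)(s + 11)(s + 8), giving poles at s = -10, -11, -8.
Since all poles lie strictly in the left half-plane, the system is stable.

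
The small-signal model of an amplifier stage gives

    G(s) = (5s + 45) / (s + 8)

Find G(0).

Set s = 0: G(0) = (45) / (8) = 45/8.

G(0) = 45/8 ≈ 5.625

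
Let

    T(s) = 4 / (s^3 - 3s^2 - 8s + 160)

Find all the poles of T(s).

The poles are the roots of the denominator s^3 - 3s^2 - 8s + 160 = 0.
Trying s = -5: the polynomial evaluates to 0, so (s + 5) is a factor.
Dividing out leaves s^2 - 8s + 32 = 0.
The quadratic formula then gives s = 4 ± 4j.

s = 4 ± 4j, -5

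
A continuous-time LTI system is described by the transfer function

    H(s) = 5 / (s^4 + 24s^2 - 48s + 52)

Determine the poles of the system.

s = 1 + j, 1 - j, -1 + 5j, -1 - 5j

The poles are the roots of the denominator s^4 + 24s^2 - 48s + 52 = 0.
No real roots exist; factor into two real quadratics: (s^2 - 2s + 2)(s^2 + 2s + 26) = 0.
Each quadratic gives a conjugate pair via the quadratic formula.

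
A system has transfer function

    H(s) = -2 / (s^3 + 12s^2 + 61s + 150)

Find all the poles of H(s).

The poles are the roots of the denominator s^3 + 12s^2 + 61s + 150 = 0.
Trying s = -6: the polynomial evaluates to 0, so (s + 6) is a factor.
Dividing out leaves s^2 + 6s + 25 = 0.
The quadratic formula then gives s = -3 ± 4j.

s = -3 ± 4j, -6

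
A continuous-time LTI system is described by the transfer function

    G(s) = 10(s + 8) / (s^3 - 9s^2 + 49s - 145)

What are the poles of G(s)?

s = 5, 2 + 5j, 2 - 5j

The poles are the roots of the denominator s^3 - 9s^2 + 49s - 145 = 0.
Trying s = 5: the polynomial evaluates to 0, so (s - 5) is a factor.
Dividing out leaves s^2 - 4s + 29 = 0.
The quadratic formula then gives s = 2 ± 5j.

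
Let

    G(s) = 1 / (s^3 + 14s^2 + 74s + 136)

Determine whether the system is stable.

The denominator s^3 + 14s^2 + 74s + 136 factors as (s + 4)(s^2 + 10s + 34), giving poles at s = -4, -5 + 3j, -5 - 3j.
Since all poles lie strictly in the left half-plane, the system is stable.

stable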